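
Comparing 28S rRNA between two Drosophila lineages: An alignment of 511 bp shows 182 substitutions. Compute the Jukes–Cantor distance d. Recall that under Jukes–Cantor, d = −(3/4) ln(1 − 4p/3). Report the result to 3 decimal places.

0.483

p = 182/511 ≈ 0.356164.
d = −(3/4) ln(1 − 4p/3) = −0.75 ln(1 − 0.474885) = −0.75 ln(0.525115)
  = −0.75 × (-0.644138) = 0.483104 substitutions/site.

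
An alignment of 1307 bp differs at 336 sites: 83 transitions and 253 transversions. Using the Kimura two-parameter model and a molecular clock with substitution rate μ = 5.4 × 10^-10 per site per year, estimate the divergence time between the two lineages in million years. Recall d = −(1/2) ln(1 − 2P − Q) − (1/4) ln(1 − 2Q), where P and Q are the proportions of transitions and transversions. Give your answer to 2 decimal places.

292.28

P = 83/1307 ≈ 0.063504 and Q = 253/1307 ≈ 0.193573.
Under the Kimura two-parameter model, d = −½ ln(1 − 2P − Q) − ¼ ln(1 − 2Q).
1 − 2P − Q = 0.679419, giving −½ ln(0.679419) = 0.193259.
1 − 2Q = 0.612854, giving −¼ ln(0.612854) = 0.122407.
d = 0.193259 + 0.122407 = 0.315666.
Under a molecular clock d = 2μt, so t = d/(2μ) = 0.315666 / (2 × 5.4 × 10^-10) = 292.28 million years.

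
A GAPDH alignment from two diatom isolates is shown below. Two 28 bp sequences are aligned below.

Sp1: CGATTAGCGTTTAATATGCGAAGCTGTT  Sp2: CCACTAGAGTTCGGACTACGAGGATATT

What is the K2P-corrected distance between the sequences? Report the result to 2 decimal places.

Of 28 sites, 7 differences are transitions and 5 are transversions, so P = 7/28 = 0.25 and Q = 5/28 ≈ 0.178571.
Under the Kimura two-parameter model, d = −½ ln(1 − 2P − Q) − ¼ ln(1 − 2Q).
1 − 2P − Q = 0.321429, giving −½ ln(0.321429) = 0.567489.
1 − 2Q = 0.642858, giving −¼ ln(0.642858) = 0.110458.
d = 0.567489 + 0.110458 = 0.677947.

0.68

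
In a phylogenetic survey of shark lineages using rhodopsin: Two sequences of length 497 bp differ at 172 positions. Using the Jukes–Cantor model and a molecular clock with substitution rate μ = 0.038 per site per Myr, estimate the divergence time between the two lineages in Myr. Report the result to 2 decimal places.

p = 172/497 ≈ 0.346076.
d = −(3/4) ln(1 − 4p/3) = −0.75 ln(1 − 0.461435) = −0.75 ln(0.538565)
  = −0.75 × (-0.618847) = 0.464135 substitutions/site.
Under a molecular clock d = 2μt, so t = d/(2μ) = 0.464135 / (2 × 0.038) = 6.11 Myr.

6.11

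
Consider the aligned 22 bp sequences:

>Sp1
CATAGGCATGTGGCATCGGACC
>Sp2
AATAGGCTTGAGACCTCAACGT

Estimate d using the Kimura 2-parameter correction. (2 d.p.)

Of 22 sites, 4 differences are transitions and 6 are transversions, so P = 4/22 ≈ 0.181818 and Q = 6/22 ≈ 0.272727.
Under the Kimura two-parameter model, d = −½ ln(1 − 2P − Q) − ¼ ln(1 − 2Q).
1 − 2P − Q = 0.363637, giving −½ ln(0.363637) = 0.505800.
1 − 2Q = 0.454546, giving −¼ ln(0.454546) = 0.197114.
d = 0.505800 + 0.197114 = 0.702914.

0.70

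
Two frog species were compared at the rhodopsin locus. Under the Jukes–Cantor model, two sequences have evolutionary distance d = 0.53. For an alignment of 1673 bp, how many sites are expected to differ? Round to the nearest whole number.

Invert JC69: p = (3/4)(1 − e^(−4d/3)) = 0.75 × (1 − e^(-0.706667)) = 0.75 × (1 − 0.493286) = 0.380036.
Expected differing sites = pL ≈ 0.380036 × 1673 = 635.800228 ≈ 636.

636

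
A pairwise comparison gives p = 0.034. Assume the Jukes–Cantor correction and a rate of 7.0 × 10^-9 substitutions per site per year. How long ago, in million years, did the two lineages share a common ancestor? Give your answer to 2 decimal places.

d = −(3/4) ln(1 − 4p/3) = −0.75 ln(1 − 0.045333) = −0.75 ln(0.954667)
  = −0.75 × (-0.046393) = 0.034795 substitutions/site.
Under a molecular clock d = 2μt, so t = d/(2μ) = 0.034795 / (2 × 7.0 × 10^-9) = 2.49 million years.

2.49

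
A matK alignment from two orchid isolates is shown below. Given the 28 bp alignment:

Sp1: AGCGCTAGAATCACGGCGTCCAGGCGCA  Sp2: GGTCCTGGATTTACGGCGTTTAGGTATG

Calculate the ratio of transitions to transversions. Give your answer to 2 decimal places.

5.00

Transitions are A↔G and C↔T; transversions are all other mismatches.
Transitions: 10. Transversions: 2.
R = 10/2 = 5.00.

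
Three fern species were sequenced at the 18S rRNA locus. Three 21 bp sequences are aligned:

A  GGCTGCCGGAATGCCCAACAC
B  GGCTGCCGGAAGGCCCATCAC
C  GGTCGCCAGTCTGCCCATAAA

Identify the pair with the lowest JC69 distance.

A–B: 2/21 differ, p = 0.095, d = 0.102.
A–C: 8/21 differ, p = 0.381, d = 0.532.
B–C: 8/21 differ, p = 0.381, d = 0.532.
The smallest distance is between A and B.

A and B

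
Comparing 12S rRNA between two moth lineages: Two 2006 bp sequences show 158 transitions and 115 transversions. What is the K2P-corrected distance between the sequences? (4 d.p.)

P = 158/2006 ≈ 0.078764 and Q = 115/2006 ≈ 0.057328.
Under the Kimura two-parameter model, d = −½ ln(1 − 2P − Q) − ¼ ln(1 − 2Q).
1 − 2P − Q = 0.785144, giving −½ ln(0.785144) = 0.120944.
1 − 2Q = 0.885344, giving −¼ ln(0.885344) = 0.030445.
d = 0.120944 + 0.030445 = 0.151389.

0.1514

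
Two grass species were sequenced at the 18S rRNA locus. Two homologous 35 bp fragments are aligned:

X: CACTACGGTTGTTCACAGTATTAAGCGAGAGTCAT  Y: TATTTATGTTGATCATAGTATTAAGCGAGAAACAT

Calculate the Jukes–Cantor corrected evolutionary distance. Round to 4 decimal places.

The sequences differ at 9 of 35 sites (1, 3, 5, 6, 7, 12, 16, 31, 32), so p = 9/35 ≈ 0.257143.
d = −(3/4) ln(1 − 4p/3) = −0.75 ln(1 − 0.342857) = −0.75 ln(0.657143)
  = −0.75 × (-0.419854) = 0.314891 substitutions/site.

0.3149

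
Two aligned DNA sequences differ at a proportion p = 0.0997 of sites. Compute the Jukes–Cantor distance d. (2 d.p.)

0.11

d = −(3/4) ln(1 − 4p/3) = −0.75 ln(1 − 0.132933) = −0.75 ln(0.867067)
  = −0.75 × (-0.142639) = 0.106979 substitutions/site.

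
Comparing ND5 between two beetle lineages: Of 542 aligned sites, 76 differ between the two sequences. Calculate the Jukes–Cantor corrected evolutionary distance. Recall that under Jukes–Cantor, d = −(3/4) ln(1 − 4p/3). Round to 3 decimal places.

p = 76/542 ≈ 0.140221.
d = −(3/4) ln(1 − 4p/3) = −0.75 ln(1 − 0.186961) = −0.75 ln(0.813039)
  = −0.75 × (-0.206976) = 0.155232 substitutions/site.

0.155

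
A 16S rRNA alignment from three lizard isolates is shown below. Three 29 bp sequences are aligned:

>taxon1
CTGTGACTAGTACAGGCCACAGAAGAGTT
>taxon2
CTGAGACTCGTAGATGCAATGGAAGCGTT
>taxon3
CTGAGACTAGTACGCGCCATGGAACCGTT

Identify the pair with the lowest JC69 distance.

taxon1–taxon2: 8/29 differ, p = 0.276, d = 0.344.
taxon1–taxon3: 7/29 differ, p = 0.241, d = 0.291.
taxon2–taxon3: 6/29 differ, p = 0.207, d = 0.242.
The smallest distance is between taxon2 and taxon3.

taxon2 and taxon3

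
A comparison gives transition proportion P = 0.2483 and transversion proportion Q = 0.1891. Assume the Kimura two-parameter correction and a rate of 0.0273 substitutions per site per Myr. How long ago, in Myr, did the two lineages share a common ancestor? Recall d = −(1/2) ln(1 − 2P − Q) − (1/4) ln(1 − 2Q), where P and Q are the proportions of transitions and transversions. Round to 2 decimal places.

Under the Kimura two-parameter model, d = −½ ln(1 − 2P − Q) − ¼ ln(1 − 2Q).
1 − 2P − Q = 0.3143, giving −½ ln(0.3143) = 0.578704.
1 − 2Q = 0.6218, giving −¼ ln(0.6218) = 0.118784.
d = 0.578704 + 0.118784 = 0.697488.
Under a molecular clock d = 2μt, so t = d/(2μ) = 0.697488 / (2 × 0.0273) = 12.77 Myr.

12.77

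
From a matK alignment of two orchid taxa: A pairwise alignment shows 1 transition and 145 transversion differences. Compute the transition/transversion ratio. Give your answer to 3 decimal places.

R = 1/145 = 0.006896… ≈ 0.007 (to 3 d.p.).

0.007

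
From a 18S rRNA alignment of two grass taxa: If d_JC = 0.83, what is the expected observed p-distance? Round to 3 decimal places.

p = (3/4)(1 − e^(−4d/3)) = 0.75 × (1 − e^(-1.106667)) = 0.75 × (1 − 0.330659) = 0.502006.

0.502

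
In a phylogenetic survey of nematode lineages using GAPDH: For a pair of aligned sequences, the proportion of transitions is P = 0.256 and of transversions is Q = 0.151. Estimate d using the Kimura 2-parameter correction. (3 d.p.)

0.634

Under the Kimura two-parameter model, d = −½ ln(1 − 2P − Q) − ¼ ln(1 − 2Q).
1 − 2P − Q = 0.337, giving −½ ln(0.337) = 0.543836.
1 − 2Q = 0.698, giving −¼ ln(0.698) = 0.089884.
d = 0.543836 + 0.089884 = 0.633720.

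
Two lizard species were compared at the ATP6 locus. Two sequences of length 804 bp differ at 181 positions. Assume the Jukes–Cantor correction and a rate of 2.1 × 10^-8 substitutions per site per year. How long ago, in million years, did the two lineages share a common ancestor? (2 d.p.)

p = 181/804 ≈ 0.225124.
d = −(3/4) ln(1 − 4p/3) = −0.75 ln(1 − 0.300165) = −0.75 ln(0.699835)
  = −0.75 × (-0.356911) = 0.267683 substitutions/site.
Under a molecular clock d = 2μt, so t = d/(2μ) = 0.267683 / (2 × 2.1 × 10^-8) = 6.37 million years.

6.37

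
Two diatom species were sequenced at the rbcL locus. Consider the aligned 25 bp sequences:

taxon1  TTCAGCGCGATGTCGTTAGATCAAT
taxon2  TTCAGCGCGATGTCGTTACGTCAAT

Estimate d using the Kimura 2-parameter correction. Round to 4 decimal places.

Of 25 sites, 1 differences are transitions and 1 are transversions, so P = 1/25 = 0.04 and Q = 1/25 = 0.04.
Under the Kimura two-parameter model, d = −½ ln(1 − 2P − Q) − ¼ ln(1 − 2Q).
1 − 2P − Q = 0.88, giving −½ ln(0.88) = 0.063917.
1 − 2Q = 0.92, giving −¼ ln(0.92) = 0.020845.
d = 0.063917 + 0.020845 = 0.084762.

0.0848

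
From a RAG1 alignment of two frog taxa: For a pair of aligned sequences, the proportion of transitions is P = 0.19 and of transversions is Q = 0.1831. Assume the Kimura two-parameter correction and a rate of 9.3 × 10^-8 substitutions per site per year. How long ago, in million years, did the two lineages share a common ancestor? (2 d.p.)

2.84

Under the Kimura two-parameter model, d = −½ ln(1 − 2P − Q) − ¼ ln(1 − 2Q).
1 − 2P − Q = 0.4369, giving −½ ln(0.4369) = 0.414025.
1 − 2Q = 0.6338, giving −¼ ln(0.6338) = 0.114005.
d = 0.414025 + 0.114005 = 0.528030.
Under a molecular clock d = 2μt, so t = d/(2μ) = 0.528030 / (2 × 9.3 × 10^-8) = 2.84 million years.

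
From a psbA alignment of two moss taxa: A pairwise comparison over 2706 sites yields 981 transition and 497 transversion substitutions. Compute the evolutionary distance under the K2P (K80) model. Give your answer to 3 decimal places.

P = 981/2706 ≈ 0.362528 and Q = 497/2706 ≈ 0.183666.
Under the Kimura two-parameter model, d = −½ ln(1 − 2P − Q) − ¼ ln(1 − 2Q).
1 − 2P − Q = 0.091278, giving −½ ln(0.091278) = 1.196923.
1 − 2Q = 0.632668, giving −¼ ln(0.632668) = 0.114452.
d = 1.196923 + 0.114452 = 1.311375.

1.311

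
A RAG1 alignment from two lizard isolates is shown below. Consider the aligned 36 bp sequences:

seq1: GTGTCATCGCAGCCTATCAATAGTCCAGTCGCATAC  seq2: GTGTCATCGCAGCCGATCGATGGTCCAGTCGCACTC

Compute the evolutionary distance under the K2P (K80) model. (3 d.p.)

0.155

Of 36 sites, 3 differences are transitions and 2 are transversions, so P = 3/36 ≈ 0.083333 and Q = 2/36 ≈ 0.055556.
Under the Kimura two-parameter model, d = −½ ln(1 − 2P − Q) − ¼ ln(1 − 2Q).
1 − 2P − Q = 0.777778, giving −½ ln(0.777778) = 0.125657.
1 − 2Q = 0.888888, giving −¼ ln(0.888888) = 0.029446.
d = 0.125657 + 0.029446 = 0.155103.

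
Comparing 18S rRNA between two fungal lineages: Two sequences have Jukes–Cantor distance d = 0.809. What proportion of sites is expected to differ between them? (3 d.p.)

p = (3/4)(1 − e^(−4d/3)) = 0.75 × (1 − e^(-1.078667)) = 0.75 × (1 − 0.340049) = 0.494963.

0.495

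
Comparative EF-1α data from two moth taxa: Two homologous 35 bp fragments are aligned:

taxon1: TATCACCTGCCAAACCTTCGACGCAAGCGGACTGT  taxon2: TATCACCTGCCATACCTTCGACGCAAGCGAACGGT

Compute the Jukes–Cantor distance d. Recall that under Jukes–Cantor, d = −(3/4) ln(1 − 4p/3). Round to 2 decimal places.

The sequences differ at 3 of 35 sites (13, 30, 33), so p = 3/35 ≈ 0.085714.
d = −(3/4) ln(1 − 4p/3) = −0.75 ln(1 − 0.114285) = −0.75 ln(0.885715)
  = −0.75 × (-0.121360) = 0.091020 substitutions/site.

0.09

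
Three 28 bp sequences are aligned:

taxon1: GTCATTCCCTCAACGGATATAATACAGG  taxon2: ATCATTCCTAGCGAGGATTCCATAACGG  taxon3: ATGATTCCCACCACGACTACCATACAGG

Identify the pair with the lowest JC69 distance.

taxon1 and taxon3

taxon1–taxon2: 12/28 differ, p = 0.429, d = 0.635.
taxon1–taxon3: 8/28 differ, p = 0.286, d = 0.360.
taxon2–taxon3: 10/28 differ, p = 0.357, d = 0.485.
The smallest distance is between taxon1 and taxon3.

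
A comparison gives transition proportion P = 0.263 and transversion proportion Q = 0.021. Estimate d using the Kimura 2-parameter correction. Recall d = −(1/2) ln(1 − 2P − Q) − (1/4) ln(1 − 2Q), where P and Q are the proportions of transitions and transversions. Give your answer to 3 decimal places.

Under the Kimura two-parameter model, d = −½ ln(1 − 2P − Q) − ¼ ln(1 − 2Q).
1 − 2P − Q = 0.453, giving −½ ln(0.453) = 0.395932.
1 − 2Q = 0.958, giving −¼ ln(0.958) = 0.010727.
d = 0.395932 + 0.010727 = 0.406659.

0.407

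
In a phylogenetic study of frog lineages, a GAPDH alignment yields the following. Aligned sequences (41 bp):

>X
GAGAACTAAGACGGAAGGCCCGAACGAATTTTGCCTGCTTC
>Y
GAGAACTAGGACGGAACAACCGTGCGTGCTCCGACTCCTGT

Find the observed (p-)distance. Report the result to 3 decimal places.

0.366

The sequences differ at 15 of 41 positions.
p = 15/41 = 0.365853… ≈ 0.366 (to 3 d.p.).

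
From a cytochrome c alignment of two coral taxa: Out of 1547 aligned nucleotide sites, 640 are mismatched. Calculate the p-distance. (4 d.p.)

0.4137

p = 640/1547 = 0.413703… ≈ 0.4137 (to 4 d.p.).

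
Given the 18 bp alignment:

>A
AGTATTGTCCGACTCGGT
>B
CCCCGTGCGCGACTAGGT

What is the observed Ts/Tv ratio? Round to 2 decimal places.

0.33

Transitions are A↔G and C↔T; transversions are all other mismatches.
Transitions: 2. Transversions: 6.
R = 2/6 = 0.333333… ≈ 0.33 (to 2 d.p.).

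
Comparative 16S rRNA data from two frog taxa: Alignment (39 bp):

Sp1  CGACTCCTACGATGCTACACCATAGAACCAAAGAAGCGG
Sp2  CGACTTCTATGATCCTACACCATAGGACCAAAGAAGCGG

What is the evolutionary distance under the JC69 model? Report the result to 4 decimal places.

0.1103

The sequences differ at 4 of 39 sites (6, 10, 14, 26), so p = 4/39 ≈ 0.102564.
d = −(3/4) ln(1 − 4p/3) = −0.75 ln(1 − 0.136752) = −0.75 ln(0.863248)
  = −0.75 × (-0.147053) = 0.110290 substitutions/site.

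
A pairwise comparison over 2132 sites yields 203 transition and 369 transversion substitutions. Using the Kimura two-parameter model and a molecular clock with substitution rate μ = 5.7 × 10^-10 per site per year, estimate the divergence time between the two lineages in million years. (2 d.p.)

291.33

P = 203/2132 ≈ 0.095216 and Q = 369/2132 ≈ 0.173077.
Under the Kimura two-parameter model, d = −½ ln(1 − 2P − Q) − ¼ ln(1 − 2Q).
1 − 2P − Q = 0.636491, giving −½ ln(0.636491) = 0.225893.
1 − 2Q = 0.653846, giving −¼ ln(0.653846) = 0.106221.
d = 0.225893 + 0.106221 = 0.332114.
Under a molecular clock d = 2μt, so t = d/(2μ) = 0.332114 / (2 × 5.7 × 10^-10) = 291.33 million years.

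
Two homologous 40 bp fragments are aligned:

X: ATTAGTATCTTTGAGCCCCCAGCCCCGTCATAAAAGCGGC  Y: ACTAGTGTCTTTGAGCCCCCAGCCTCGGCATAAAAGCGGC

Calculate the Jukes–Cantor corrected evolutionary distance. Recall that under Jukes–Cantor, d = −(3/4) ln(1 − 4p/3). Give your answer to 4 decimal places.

0.1073

The sequences differ at 4 of 40 sites (2, 7, 25, 28), so p = 4/40 = 0.1.
d = −(3/4) ln(1 − 4p/3) = −0.75 ln(1 − 0.133333) = −0.75 ln(0.866667)
  = −0.75 × (-0.143100) = 0.107325 substitutions/site.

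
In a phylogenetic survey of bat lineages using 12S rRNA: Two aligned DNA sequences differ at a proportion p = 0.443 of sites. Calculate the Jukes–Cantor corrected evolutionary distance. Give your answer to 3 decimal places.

0.670

d = −(3/4) ln(1 − 4p/3) = −0.75 ln(1 − 0.590667) = −0.75 ln(0.409333)
  = −0.75 × (-0.893226) = 0.669920 substitutions/site.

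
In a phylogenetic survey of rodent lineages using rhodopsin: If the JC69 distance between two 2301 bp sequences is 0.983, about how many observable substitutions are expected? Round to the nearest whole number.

1260

Invert JC69: p = (3/4)(1 − e^(−4d/3)) = 0.75 × (1 − e^(-1.310667)) = 0.75 × (1 − 0.269640) = 0.547770.
Expected differing sites = pL ≈ 0.547770 × 2301 = 1260.41877 ≈ 1260.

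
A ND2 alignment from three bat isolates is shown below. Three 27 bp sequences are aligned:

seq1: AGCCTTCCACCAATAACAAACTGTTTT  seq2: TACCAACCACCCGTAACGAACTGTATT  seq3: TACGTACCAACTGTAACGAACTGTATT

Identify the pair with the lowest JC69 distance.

seq2 and seq3

seq1–seq2: 8/27 differ, p = 0.296, d = 0.377.
seq1–seq3: 9/27 differ, p = 0.333, d = 0.441.
seq2–seq3: 4/27 differ, p = 0.148, d = 0.165.
The smallest distance is between seq2 and seq3.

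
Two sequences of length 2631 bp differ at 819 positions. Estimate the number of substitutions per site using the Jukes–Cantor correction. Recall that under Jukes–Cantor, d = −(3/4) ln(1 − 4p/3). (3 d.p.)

p = 819/2631 ≈ 0.311288.
d = −(3/4) ln(1 − 4p/3) = −0.75 ln(1 − 0.415051) = −0.75 ln(0.584949)
  = −0.75 × (-0.536231) = 0.402173 substitutions/site.

0.402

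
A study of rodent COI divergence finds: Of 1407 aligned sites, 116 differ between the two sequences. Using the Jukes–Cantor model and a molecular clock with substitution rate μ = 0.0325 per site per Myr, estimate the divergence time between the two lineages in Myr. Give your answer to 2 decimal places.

1.34

p = 116/1407 ≈ 0.082445.
d = −(3/4) ln(1 − 4p/3) = −0.75 ln(1 − 0.109927) = −0.75 ln(0.890073)
  = −0.75 × (-0.116452) = 0.087339 substitutions/site.
Under a molecular clock d = 2μt, so t = d/(2μ) = 0.087339 / (2 × 0.0325) = 1.34 Myr.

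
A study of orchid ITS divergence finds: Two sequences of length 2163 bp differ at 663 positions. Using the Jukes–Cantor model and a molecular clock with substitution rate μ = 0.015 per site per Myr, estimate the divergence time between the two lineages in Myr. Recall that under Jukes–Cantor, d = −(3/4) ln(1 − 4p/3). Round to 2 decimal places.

p = 663/2163 ≈ 0.306519.
d = −(3/4) ln(1 − 4p/3) = −0.75 ln(1 − 0.408692) = −0.75 ln(0.591308)
  = −0.75 × (-0.525418) = 0.394064 substitutions/site.
Under a molecular clock d = 2μt, so t = d/(2μ) = 0.394064 / (2 × 0.015) = 13.14 Myr.

13.14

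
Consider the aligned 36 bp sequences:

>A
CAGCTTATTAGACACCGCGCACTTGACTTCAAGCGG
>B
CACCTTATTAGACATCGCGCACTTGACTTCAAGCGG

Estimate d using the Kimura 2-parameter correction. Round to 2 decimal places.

0.06

Of 36 sites, 1 differences are transitions and 1 are transversions, so P = 1/36 ≈ 0.027778 and Q = 1/36 ≈ 0.027778.
Under the Kimura two-parameter model, d = −½ ln(1 − 2P − Q) − ¼ ln(1 − 2Q).
1 − 2P − Q = 0.916666, giving −½ ln(0.916666) = 0.043506.
1 − 2Q = 0.944444, giving −¼ ln(0.944444) = 0.014290.
d = 0.043506 + 0.014290 = 0.057796.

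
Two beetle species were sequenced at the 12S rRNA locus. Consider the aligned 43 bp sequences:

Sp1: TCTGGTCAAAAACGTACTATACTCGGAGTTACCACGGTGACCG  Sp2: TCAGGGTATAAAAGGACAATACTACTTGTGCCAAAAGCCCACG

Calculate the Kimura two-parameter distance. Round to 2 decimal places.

0.77

Of 43 sites, 3 differences are transitions and 17 are transversions, so P = 3/43 ≈ 0.069767 and Q = 17/43 ≈ 0.395349.
Under the Kimura two-parameter model, d = −½ ln(1 − 2P − Q) − ¼ ln(1 − 2Q).
1 − 2P − Q = 0.465117, giving −½ ln(0.465117) = 0.382733.
1 − 2Q = 0.209302, giving −¼ ln(0.209302) = 0.390994.
d = 0.382733 + 0.390994 = 0.773727.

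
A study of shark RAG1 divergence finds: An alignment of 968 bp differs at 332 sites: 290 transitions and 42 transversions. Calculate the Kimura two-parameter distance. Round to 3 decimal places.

0.537

P = 290/968 ≈ 0.299587 and Q = 42/968 ≈ 0.043388.
Under the Kimura two-parameter model, d = −½ ln(1 − 2P − Q) − ¼ ln(1 − 2Q).
1 − 2P − Q = 0.357438, giving −½ ln(0.357438) = 0.514397.
1 − 2Q = 0.913224, giving −¼ ln(0.913224) = 0.022694.
d = 0.514397 + 0.022694 = 0.537091.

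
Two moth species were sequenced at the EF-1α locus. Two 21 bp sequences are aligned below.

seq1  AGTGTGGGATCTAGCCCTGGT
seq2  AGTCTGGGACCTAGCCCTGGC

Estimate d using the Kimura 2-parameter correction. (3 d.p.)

Of 21 sites, 2 differences are transitions and 1 are transversions, so P = 2/21 ≈ 0.095238 and Q = 1/21 ≈ 0.047619.
Under the Kimura two-parameter model, d = −½ ln(1 − 2P − Q) − ¼ ln(1 − 2Q).
1 − 2P − Q = 0.761905, giving −½ ln(0.761905) = 0.135967.
1 − 2Q = 0.904762, giving −¼ ln(0.904762) = 0.025021.
d = 0.135967 + 0.025021 = 0.160988.

0.161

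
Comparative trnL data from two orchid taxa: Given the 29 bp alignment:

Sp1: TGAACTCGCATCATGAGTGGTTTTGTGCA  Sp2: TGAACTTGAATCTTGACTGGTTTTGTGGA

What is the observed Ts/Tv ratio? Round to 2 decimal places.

0.25

Transitions are A↔G and C↔T; transversions are all other mismatches.
Transitions: 1. Transversions: 4.
R = 1/4 = 0.25.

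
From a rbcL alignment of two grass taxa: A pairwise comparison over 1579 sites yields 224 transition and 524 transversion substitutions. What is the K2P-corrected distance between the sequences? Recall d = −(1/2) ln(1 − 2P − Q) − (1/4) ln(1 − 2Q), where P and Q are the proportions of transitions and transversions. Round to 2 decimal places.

P = 224/1579 ≈ 0.141862 and Q = 524/1579 ≈ 0.331856.
Under the Kimura two-parameter model, d = −½ ln(1 − 2P − Q) − ¼ ln(1 − 2Q).
1 − 2P − Q = 0.38442, giving −½ ln(0.38442) = 0.478010.
1 − 2Q = 0.336288, giving −¼ ln(0.336288) = 0.272447.
d = 0.478010 + 0.272447 = 0.750457.

0.75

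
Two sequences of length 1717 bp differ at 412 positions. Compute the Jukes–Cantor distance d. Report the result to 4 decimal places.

p = 412/1717 ≈ 0.239953.
d = −(3/4) ln(1 − 4p/3) = −0.75 ln(1 − 0.319937) = −0.75 ln(0.680063)
  = −0.75 × (-0.385570) = 0.289178 substitutions/site.

0.2892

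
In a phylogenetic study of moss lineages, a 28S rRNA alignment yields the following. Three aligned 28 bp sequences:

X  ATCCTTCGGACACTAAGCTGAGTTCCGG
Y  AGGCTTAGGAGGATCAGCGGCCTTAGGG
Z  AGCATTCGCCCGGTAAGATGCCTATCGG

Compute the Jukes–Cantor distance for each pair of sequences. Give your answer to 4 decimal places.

d(X,Y) = 0.6355, d(X,Z) = 0.5565, d(Y,Z) = 0.7238

X–Y: 12/28 sites differ → p ≈ 0.428571, d = −0.75 ln(1 − 0.571428) = 0.635472 ≈ 0.6355.
X–Z: 11/28 sites differ → p ≈ 0.392857, d = −0.75 ln(1 − 0.523809) = 0.556452 ≈ 0.5565.
Y–Z: 13/28 sites differ → p ≈ 0.464286, d = −0.75 ln(1 − 0.619048) = 0.723811 ≈ 0.7238.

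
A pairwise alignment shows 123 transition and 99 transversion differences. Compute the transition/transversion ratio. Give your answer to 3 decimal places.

1.242

R = 123/99 = 1.242424… ≈ 1.242 (to 3 d.p.).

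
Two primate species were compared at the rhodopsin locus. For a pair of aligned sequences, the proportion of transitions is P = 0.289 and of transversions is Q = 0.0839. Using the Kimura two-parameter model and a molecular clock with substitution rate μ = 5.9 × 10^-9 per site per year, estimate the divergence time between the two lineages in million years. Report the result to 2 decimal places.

49.84

Under the Kimura two-parameter model, d = −½ ln(1 − 2P − Q) − ¼ ln(1 − 2Q).
1 − 2P − Q = 0.3381, giving −½ ln(0.3381) = 0.542207.
1 − 2Q = 0.8322, giving −¼ ln(0.8322) = 0.045921.
d = 0.542207 + 0.045921 = 0.588128.
Under a molecular clock d = 2μt, so t = d/(2μ) = 0.588128 / (2 × 5.9 × 10^-9) = 49.84 million years.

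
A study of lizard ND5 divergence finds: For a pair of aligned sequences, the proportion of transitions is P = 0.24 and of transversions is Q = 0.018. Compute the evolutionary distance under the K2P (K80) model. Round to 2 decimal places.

0.35

Under the Kimura two-parameter model, d = −½ ln(1 − 2P − Q) − ¼ ln(1 − 2Q).
1 − 2P − Q = 0.502, giving −½ ln(0.502) = 0.344578.
1 − 2Q = 0.964, giving −¼ ln(0.964) = 0.009166.
d = 0.344578 + 0.009166 = 0.353744.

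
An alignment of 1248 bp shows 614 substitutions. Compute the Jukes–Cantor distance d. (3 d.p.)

0.800

p = 614/1248 ≈ 0.491987.
d = −(3/4) ln(1 − 4p/3) = −0.75 ln(1 − 0.655983) = −0.75 ln(0.344017)
  = −0.75 × (-1.067064) = 0.800298 substitutions/site.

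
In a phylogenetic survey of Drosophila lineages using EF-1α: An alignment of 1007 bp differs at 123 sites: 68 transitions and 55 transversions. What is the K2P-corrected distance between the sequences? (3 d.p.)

P = 68/1007 ≈ 0.067527 and Q = 55/1007 ≈ 0.054618.
Under the Kimura two-parameter model, d = −½ ln(1 − 2P − Q) − ¼ ln(1 − 2Q).
1 − 2P − Q = 0.810328, giving −½ ln(0.810328) = 0.105158.
1 − 2Q = 0.890764, giving −¼ ln(0.890764) = 0.028919.
d = 0.105158 + 0.028919 = 0.134077.

0.134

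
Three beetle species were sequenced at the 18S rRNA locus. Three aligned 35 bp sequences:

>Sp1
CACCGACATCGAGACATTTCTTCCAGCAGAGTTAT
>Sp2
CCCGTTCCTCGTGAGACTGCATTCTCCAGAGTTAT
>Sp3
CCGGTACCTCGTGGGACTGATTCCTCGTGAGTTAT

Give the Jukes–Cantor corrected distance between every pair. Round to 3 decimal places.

d(Sp1,Sp2) = 0.513, d(Sp1,Sp3) = 0.635, d(Sp2,Sp3) = 0.273

Sp1–Sp2: 13/35 sites differ → p ≈ 0.371429, d = −0.75 ln(1 − 0.495239) = 0.512753 ≈ 0.513.
Sp1–Sp3: 15/35 sites differ → p ≈ 0.428571, d = −0.75 ln(1 − 0.571428) = 0.635472 ≈ 0.635.
Sp2–Sp3: 8/35 sites differ → p ≈ 0.228571, d = −0.75 ln(1 − 0.304761) = 0.272625 ≈ 0.273.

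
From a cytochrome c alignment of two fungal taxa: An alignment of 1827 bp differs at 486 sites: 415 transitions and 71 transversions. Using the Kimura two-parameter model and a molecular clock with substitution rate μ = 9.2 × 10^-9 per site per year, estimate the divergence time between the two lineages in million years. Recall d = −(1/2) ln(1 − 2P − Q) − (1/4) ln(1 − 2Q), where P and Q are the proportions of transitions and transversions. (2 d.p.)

P = 415/1827 ≈ 0.227148 and Q = 71/1827 ≈ 0.038862.
Under the Kimura two-parameter model, d = −½ ln(1 − 2P − Q) − ¼ ln(1 − 2Q).
1 − 2P − Q = 0.506842, giving −½ ln(0.506842) = 0.339778.
1 − 2Q = 0.922276, giving −¼ ln(0.922276) = 0.020228.
d = 0.339778 + 0.020228 = 0.360006.
Under a molecular clock d = 2μt, so t = d/(2μ) = 0.360006 / (2 × 9.2 × 10^-9) = 19.57 million years.

19.57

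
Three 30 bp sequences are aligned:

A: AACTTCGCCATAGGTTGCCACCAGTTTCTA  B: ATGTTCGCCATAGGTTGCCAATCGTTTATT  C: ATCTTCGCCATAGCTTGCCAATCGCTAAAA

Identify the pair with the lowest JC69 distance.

B and C

A–B: 7/30 differ, p = 0.233, d = 0.280.
A–C: 9/30 differ, p = 0.300, d = 0.383.
B–C: 6/30 differ, p = 0.200, d = 0.233.
The smallest distance is between B and C.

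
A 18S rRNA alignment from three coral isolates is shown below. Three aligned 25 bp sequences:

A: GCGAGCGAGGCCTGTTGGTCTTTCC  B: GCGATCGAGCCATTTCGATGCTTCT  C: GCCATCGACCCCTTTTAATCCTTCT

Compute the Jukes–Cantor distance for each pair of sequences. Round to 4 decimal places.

A–B: 9/25 sites differ → p = 0.36, d = −0.75 ln(1 − 0.48) = 0.490445 ≈ 0.4904.
A–C: 9/25 sites differ → p = 0.36, d = −0.75 ln(1 − 0.48) = 0.490445 ≈ 0.4904.
B–C: 6/25 sites differ → p = 0.24, d = −0.75 ln(1 − 0.32) = 0.289247 ≈ 0.2892.

d(A,B) = 0.4904, d(A,C) = 0.4904, d(B,C) = 0.2892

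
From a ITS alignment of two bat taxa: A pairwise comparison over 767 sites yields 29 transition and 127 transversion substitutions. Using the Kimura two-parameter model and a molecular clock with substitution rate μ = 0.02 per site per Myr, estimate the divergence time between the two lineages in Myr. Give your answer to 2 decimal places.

5.96

P = 29/767 ≈ 0.03781 and Q = 127/767 ≈ 0.16558.
Under the Kimura two-parameter model, d = −½ ln(1 − 2P − Q) − ¼ ln(1 − 2Q).
1 − 2P − Q = 0.7588, giving −½ ln(0.7588) = 0.138009.
1 − 2Q = 0.66884, giving −¼ ln(0.66884) = 0.100553.
d = 0.138009 + 0.100553 = 0.238562.
Under a molecular clock d = 2μt, so t = d/(2μ) = 0.238562 / (2 × 0.02) = 5.96 Myr.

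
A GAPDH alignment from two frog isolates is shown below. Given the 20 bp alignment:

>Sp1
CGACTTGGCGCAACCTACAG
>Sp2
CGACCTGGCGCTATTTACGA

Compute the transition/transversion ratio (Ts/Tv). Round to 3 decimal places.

5.000

Transitions are A↔G and C↔T; transversions are all other mismatches.
Transitions: 5. Transversions: 1.
R = 5/1 = 5.000.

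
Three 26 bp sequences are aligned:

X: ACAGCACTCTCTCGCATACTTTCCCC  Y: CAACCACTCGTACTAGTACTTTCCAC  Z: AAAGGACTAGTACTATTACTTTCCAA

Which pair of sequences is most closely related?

Y and Z

X–Y: 10/26 differ, p = 0.385, d = 0.539.
X–Z: 11/26 differ, p = 0.423, d = 0.623.
Y–Z: 6/26 differ, p = 0.231, d = 0.276.
The smallest distance is between Y and Z.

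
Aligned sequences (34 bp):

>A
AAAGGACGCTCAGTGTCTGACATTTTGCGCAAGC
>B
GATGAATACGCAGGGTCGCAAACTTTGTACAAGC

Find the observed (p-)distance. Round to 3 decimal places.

0.382

The sequences differ at 13 of 34 positions.
p = 13/34 = 0.382352… ≈ 0.382 (to 3 d.p.).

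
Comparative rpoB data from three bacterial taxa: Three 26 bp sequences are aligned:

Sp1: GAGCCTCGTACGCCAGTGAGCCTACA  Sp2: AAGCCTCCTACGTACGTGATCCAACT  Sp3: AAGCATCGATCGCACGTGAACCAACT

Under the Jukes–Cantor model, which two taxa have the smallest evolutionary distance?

Sp1–Sp2: 8/26 differ, p = 0.308, d = 0.396.
Sp1–Sp3: 9/26 differ, p = 0.346, d = 0.464.
Sp2–Sp3: 6/26 differ, p = 0.231, d = 0.276.
The smallest distance is between Sp2 and Sp3.

Sp2 and Sp3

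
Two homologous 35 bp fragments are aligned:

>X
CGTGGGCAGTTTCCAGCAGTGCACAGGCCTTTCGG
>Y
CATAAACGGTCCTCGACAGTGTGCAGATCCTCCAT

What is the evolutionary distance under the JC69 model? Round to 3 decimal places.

The sequences differ at 18 of 35 sites, so p = 18/35 ≈ 0.514286.
d = −(3/4) ln(1 − 4p/3) = −0.75 ln(1 − 0.685715) = −0.75 ln(0.314285)
  = −0.75 × (-1.157455) = 0.868091 substitutions/site.

0.868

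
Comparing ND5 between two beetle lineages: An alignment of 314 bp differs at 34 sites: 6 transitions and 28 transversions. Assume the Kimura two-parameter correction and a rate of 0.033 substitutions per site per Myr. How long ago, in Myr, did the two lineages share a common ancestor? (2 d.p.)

1.78

P = 6/314 ≈ 0.019108 and Q = 28/314 ≈ 0.089172.
Under the Kimura two-parameter model, d = −½ ln(1 − 2P − Q) − ¼ ln(1 − 2Q).
1 − 2P − Q = 0.872612, giving −½ ln(0.872612) = 0.068132.
1 − 2Q = 0.821656, giving −¼ ln(0.821656) = 0.049108.
d = 0.068132 + 0.049108 = 0.117240.
Under a molecular clock d = 2μt, so t = d/(2μ) = 0.117240 / (2 × 0.033) = 1.78 Myr.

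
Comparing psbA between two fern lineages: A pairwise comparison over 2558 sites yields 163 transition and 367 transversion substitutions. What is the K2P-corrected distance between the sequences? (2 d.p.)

0.24

P = 163/2558 ≈ 0.063722 and Q = 367/2558 ≈ 0.143471.
Under the Kimura two-parameter model, d = −½ ln(1 − 2P − Q) − ¼ ln(1 − 2Q).
1 − 2P − Q = 0.729085, giving −½ ln(0.729085) = 0.157982.
1 − 2Q = 0.713058, giving −¼ ln(0.713058) = 0.084548.
d = 0.157982 + 0.084548 = 0.242530.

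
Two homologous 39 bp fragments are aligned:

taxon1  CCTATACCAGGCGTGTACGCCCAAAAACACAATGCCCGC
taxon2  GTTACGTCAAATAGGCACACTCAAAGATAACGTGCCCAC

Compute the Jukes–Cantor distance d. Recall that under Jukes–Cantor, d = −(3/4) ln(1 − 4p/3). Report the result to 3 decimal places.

The sequences differ at 19 of 39 sites, so p = 19/39 ≈ 0.487179.
d = −(3/4) ln(1 − 4p/3) = −0.75 ln(1 − 0.649572) = −0.75 ln(0.350428)
  = −0.75 × (-1.048600) = 0.786450 substitutions/site.

0.786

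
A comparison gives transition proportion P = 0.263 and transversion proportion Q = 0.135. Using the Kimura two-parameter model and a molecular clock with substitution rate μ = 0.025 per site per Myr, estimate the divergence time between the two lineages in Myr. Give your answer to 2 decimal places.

Under the Kimura two-parameter model, d = −½ ln(1 − 2P − Q) − ¼ ln(1 − 2Q).
1 − 2P − Q = 0.339, giving −½ ln(0.339) = 0.540878.
1 − 2Q = 0.73, giving −¼ ln(0.73) = 0.078678.
d = 0.540878 + 0.078678 = 0.619556.
Under a molecular clock d = 2μt, so t = d/(2μ) = 0.619556 / (2 × 0.025) = 12.39 Myr.

12.39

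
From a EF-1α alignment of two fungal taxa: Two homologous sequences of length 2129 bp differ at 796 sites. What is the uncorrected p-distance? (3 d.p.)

p = 796/2129 = 0.373884… ≈ 0.374 (to 3 d.p.).

0.374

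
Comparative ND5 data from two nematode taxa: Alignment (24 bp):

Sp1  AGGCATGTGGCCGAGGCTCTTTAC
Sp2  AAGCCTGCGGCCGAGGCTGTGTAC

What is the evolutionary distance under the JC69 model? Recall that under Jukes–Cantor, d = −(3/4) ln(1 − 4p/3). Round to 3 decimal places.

The sequences differ at 5 of 24 sites (2, 5, 8, 19, 21), so p = 5/24 ≈ 0.208333.
d = −(3/4) ln(1 − 4p/3) = −0.75 ln(1 − 0.277777) = −0.75 ln(0.722223)
  = −0.75 × (-0.325421) = 0.244066 substitutions/site.

0.244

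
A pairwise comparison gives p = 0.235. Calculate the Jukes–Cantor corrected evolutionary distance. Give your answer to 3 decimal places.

d = −(3/4) ln(1 − 4p/3) = −0.75 ln(1 − 0.313333) = −0.75 ln(0.686667)
  = −0.75 × (-0.375906) = 0.281930 substitutions/site.

0.282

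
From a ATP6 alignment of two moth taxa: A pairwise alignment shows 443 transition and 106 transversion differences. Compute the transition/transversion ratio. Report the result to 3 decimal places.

4.179

R = 443/106 = 4.179245… ≈ 4.179 (to 3 d.p.).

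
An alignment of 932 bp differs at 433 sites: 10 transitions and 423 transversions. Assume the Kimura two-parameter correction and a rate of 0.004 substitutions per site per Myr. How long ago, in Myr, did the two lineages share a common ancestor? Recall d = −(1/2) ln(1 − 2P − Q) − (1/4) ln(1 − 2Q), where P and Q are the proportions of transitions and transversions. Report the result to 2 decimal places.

P = 10/932 ≈ 0.01073 and Q = 423/932 ≈ 0.453863.
Under the Kimura two-parameter model, d = −½ ln(1 − 2P − Q) − ¼ ln(1 − 2Q).
1 − 2P − Q = 0.524677, giving −½ ln(0.524677) = 0.322486.
1 − 2Q = 0.092274, giving −¼ ln(0.092274) = 0.595748.
d = 0.322486 + 0.595748 = 0.918234.
Under a molecular clock d = 2μt, so t = d/(2μ) = 0.918234 / (2 × 0.004) = 114.78 Myr.

114.78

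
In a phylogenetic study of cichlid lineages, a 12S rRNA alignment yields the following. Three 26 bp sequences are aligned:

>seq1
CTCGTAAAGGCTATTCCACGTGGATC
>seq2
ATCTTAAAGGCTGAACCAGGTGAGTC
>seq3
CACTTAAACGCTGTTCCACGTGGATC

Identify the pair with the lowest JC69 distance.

seq1 and seq3

seq1–seq2: 8/26 differ, p = 0.308, d = 0.396.
seq1–seq3: 4/26 differ, p = 0.154, d = 0.172.
seq2–seq3: 8/26 differ, p = 0.308, d = 0.396.
The smallest distance is between seq1 and seq3.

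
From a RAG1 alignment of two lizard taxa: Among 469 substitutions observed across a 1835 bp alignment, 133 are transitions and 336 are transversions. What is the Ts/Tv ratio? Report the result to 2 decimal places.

0.40

R = 133/336 = 0.395833… ≈ 0.40 (to 2 d.p.).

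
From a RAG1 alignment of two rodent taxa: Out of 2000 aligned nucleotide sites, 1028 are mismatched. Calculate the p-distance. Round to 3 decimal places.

p = 1028/2000 = 0.514.

0.514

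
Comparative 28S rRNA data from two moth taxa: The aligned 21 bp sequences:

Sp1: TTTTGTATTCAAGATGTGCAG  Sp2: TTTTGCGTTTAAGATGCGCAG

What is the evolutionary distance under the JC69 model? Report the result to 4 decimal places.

The sequences differ at 4 of 21 sites (6, 7, 10, 17), so p = 4/21 ≈ 0.190476.
d = −(3/4) ln(1 − 4p/3) = −0.75 ln(1 − 0.253968) = −0.75 ln(0.746032)
  = −0.75 × (-0.292987) = 0.219740 substitutions/site.

0.2197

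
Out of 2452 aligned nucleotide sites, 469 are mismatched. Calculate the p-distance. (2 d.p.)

0.19

p = 469/2452 = 0.191272… ≈ 0.19 (to 2 d.p.).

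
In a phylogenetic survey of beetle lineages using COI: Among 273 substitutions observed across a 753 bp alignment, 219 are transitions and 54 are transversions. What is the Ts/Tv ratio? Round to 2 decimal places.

R = 219/54 = 4.055555… ≈ 4.06 (to 2 d.p.).

4.06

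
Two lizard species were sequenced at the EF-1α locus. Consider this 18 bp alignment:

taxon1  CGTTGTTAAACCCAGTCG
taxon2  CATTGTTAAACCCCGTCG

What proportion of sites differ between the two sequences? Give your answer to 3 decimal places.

The sequences differ at 2 of 18 positions (sites 2, 14).
p = 2/18 = 0.111111… ≈ 0.111 (to 3 d.p.).

0.111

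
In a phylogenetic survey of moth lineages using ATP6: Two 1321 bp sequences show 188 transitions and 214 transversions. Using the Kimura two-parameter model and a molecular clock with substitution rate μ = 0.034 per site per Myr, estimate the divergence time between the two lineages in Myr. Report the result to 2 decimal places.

P = 188/1321 ≈ 0.142316 and Q = 214/1321 ≈ 0.161998.
Under the Kimura two-parameter model, d = −½ ln(1 − 2P − Q) − ¼ ln(1 − 2Q).
1 − 2P − Q = 0.55337, giving −½ ln(0.55337) = 0.295864.
1 − 2Q = 0.676004, giving −¼ ln(0.676004) = 0.097889.
d = 0.295864 + 0.097889 = 0.393753.
Under a molecular clock d = 2μt, so t = d/(2μ) = 0.393753 / (2 × 0.034) = 5.79 Myr.

5.79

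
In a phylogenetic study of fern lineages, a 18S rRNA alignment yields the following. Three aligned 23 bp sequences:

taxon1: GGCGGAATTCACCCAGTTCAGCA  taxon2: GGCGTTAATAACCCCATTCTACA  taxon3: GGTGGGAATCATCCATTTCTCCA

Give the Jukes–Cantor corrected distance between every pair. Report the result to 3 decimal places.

taxon1–taxon2: 8/23 sites differ → p ≈ 0.347826, d = −0.75 ln(1 − 0.463768) = 0.467391 ≈ 0.467.
taxon1–taxon3: 7/23 sites differ → p ≈ 0.304348, d = −0.75 ln(1 − 0.405797) = 0.390401 ≈ 0.390.
taxon2–taxon3: 8/23 sites differ → p ≈ 0.347826, d = −0.75 ln(1 − 0.463768) = 0.467391 ≈ 0.467.

d(taxon1,taxon2) = 0.467, d(taxon1,taxon3) = 0.390, d(taxon2,taxon3) = 0.467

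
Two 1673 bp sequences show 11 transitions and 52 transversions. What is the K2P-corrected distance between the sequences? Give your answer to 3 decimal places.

0.039

P = 11/1673 ≈ 0.006575 and Q = 52/1673 ≈ 0.031082.
Under the Kimura two-parameter model, d = −½ ln(1 − 2P − Q) − ¼ ln(1 − 2Q).
1 − 2P − Q = 0.955768, giving −½ ln(0.955768) = 0.022620.
1 − 2Q = 0.937836, giving −¼ ln(0.937836) = 0.016045.
d = 0.022620 + 0.016045 = 0.038665.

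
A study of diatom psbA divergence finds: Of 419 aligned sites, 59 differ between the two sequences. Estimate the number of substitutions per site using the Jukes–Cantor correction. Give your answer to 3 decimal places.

p = 59/419 ≈ 0.140811.
d = −(3/4) ln(1 − 4p/3) = −0.75 ln(1 − 0.187748) = −0.75 ln(0.812252)
  = −0.75 × (-0.207945) = 0.155959 substitutions/site.

0.156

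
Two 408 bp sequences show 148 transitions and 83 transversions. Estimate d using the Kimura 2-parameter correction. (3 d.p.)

P = 148/408 ≈ 0.362745 and Q = 83/408 ≈ 0.203431.
Under the Kimura two-parameter model, d = −½ ln(1 − 2P − Q) − ¼ ln(1 − 2Q).
1 − 2P − Q = 0.071079, giving −½ ln(0.071079) = 1.321982.
1 − 2Q = 0.593138, giving −¼ ln(0.593138) = 0.130582.
d = 1.321982 + 0.130582 = 1.452564.

1.453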